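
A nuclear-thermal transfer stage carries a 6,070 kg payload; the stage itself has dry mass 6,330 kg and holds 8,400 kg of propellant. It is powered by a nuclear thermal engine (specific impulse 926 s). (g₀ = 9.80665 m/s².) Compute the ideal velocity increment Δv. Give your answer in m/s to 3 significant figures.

Δv ≈ 4700 m/s

v_e = Isp · g₀ = 926 × 9.80665 = 9081.0 m/s.
m₀ = payload + dry + propellant = 6,070 + 6,330 + 8,400 = 20,800 kg.
m_f = payload + dry = 6,070 + 6,330 = 12,400 kg.
Δv = v_e · ln(m₀/m_f) = 9081.0 × ln(1.677) = 9081.0 × 0.5173 ≈ 4697.2 m/s.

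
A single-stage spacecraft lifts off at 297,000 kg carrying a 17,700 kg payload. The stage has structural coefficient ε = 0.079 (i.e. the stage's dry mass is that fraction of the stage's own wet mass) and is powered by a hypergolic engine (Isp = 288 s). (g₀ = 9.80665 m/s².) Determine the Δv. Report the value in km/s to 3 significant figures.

Δv ≈ 5.68 km/s

Stage wet mass = m₀ − payload = 297,000 − 17,700 = 279,300 kg.
Stage dry mass = ε × stage wet mass = 0.079 × 279,300 = 22,064.7 kg.
Burnout mass m_f = stage dry + payload = 22,064.7 + 17,700 = 39,764.7 kg.
v_e = Isp · g₀ = 288 × 9.80665 = 2824.3 m/s.
Δv = v_e · ln(297,000/39,764.7) = 2824.3 × ln(7.469) = 2824.3 × 2.0108 ≈ 5679 m/s.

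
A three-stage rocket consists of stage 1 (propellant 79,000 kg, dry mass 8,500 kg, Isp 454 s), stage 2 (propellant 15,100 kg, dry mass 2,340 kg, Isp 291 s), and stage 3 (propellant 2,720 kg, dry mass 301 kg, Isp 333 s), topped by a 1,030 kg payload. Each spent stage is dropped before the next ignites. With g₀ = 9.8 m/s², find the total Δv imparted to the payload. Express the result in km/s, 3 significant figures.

Ignition mass of stage 1 = 79,000+8,500 + 15,100+2,340 + 2,720+301 + 1,030 = 108,991 kg.
Stage 1: m₀ = 108,991 kg, m_f = 108,991 − 79,000 = 29,991 kg; Δv = 454×9.8×ln(3.634) = 4449.2×1.2904 ≈ 5741 m/s.
Stage 2: m₀ = 21,491 kg, m_f = 21,491 − 15,100 = 6,391 kg; Δv = 291×9.8×ln(3.363) = 2851.8×1.2127 ≈ 3459 m/s.
Stage 3: m₀ = 4,051 kg, m_f = 4,051 − 2,720 = 1,331 kg; Δv = 333×9.8×ln(3.044) = 3263.4×1.1130 ≈ 3632 m/s.
Total Δv = 5741 + 3459 + 3632 = 12832 m/s.

Δv ≈ 12.8 km/s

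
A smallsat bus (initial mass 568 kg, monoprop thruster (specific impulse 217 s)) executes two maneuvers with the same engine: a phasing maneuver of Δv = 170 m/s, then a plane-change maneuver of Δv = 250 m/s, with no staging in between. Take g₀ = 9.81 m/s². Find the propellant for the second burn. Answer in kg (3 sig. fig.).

v_e = Isp · g₀ = 217 × 9.81 = 2128.8 m/s.
After the first burn: m = 568 × exp(−170/2128.8) = 568 × 0.92325 = 524.406 kg.
After the second burn: m = 524.406 × exp(−250/2128.8) = 524.406 × 0.88920 = 466.302 kg.
Second-burn propellant = 524.406 − 466.302 = 58.104 kg.

propellant for the second burn ≈ 58.1 kg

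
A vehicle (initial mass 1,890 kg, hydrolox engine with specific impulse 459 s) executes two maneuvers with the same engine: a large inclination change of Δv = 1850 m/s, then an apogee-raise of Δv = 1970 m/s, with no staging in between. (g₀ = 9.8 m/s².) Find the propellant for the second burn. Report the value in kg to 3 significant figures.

propellant for the second burn ≈ 444 kg

v_e = Isp · g₀ = 459 × 9.8 = 4498.2 m/s.
After the first burn: m = 1890 × exp(−1850/4498.2) = 1890 × 0.66280 = 1,252.69 kg.
After the second burn: m = 1,252.69 × exp(−1970/4498.2) = 1,252.69 × 0.64536 = 808.436 kg.
Second-burn propellant = 1,252.69 − 808.436 = 444.254 kg.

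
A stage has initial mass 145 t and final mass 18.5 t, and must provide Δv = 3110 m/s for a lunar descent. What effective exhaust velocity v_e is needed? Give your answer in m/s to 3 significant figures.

v_e ≈ 1510 m/s

ln(m₀/m_f) = ln(145000/18500) = ln(7.838) = 2.0590.
Using Δv = v_e ln(m₀/m_f): v_e = Δv / ln(m₀/m_f) = 3110 / 2.0590 = 1510.5 m/s.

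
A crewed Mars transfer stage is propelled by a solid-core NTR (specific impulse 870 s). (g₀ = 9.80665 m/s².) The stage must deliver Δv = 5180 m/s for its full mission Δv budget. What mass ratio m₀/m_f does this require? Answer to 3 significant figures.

mass ratio ≈ 1.84

v_e = Isp · g₀ = 870 × 9.80665 = 8531.8 m/s.
From the ideal rocket equation, m₀/m_f = exp(Δv / v_e) = exp(5180 / 8531.8) = exp(0.6071) = 1.8352.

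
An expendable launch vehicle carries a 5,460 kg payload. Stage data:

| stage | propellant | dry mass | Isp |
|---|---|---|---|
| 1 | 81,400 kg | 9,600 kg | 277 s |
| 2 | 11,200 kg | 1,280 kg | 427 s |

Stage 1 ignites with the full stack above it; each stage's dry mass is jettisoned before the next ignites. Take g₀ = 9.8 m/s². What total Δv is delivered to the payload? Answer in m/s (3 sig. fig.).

Ignition mass of stage 1 = 81,400+9,600 + 11,200+1,280 + 5,460 = 108,940 kg.
Stage 1: m₀ = 108,940 kg, m_f = 108,940 − 81,400 = 27,540 kg; Δv = 277×9.8×ln(3.956) = 2714.6×1.3752 ≈ 3733 m/s.
Stage 2: m₀ = 17,940 kg, m_f = 17,940 − 11,200 = 6,740 kg; Δv = 427×9.8×ln(2.662) = 4184.6×0.9790 ≈ 4097 m/s.
Total Δv = 3733 + 4097 = 7830 m/s.

Δv ≈ 7830 m/s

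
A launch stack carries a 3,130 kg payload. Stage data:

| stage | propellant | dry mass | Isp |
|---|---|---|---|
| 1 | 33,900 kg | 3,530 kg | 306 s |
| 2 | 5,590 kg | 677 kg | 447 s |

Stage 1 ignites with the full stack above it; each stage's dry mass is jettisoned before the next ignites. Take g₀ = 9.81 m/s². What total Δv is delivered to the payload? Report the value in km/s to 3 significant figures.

Δv ≈ 7.83 km/s

Ignition mass of stage 1 = 33,900+3,530 + 5,590+677 + 3,130 = 46,827 kg.
Stage 1: m₀ = 46,827 kg, m_f = 46,827 − 33,900 = 12,927 kg; Δv = 306×9.81×ln(3.622) = 3001.9×1.2871 ≈ 3864 m/s.
Stage 2: m₀ = 9,397 kg, m_f = 9,397 − 5,590 = 3,807 kg; Δv = 447×9.81×ln(2.468) = 4385.1×0.9035 ≈ 3962 m/s.
Total Δv = 3864 + 3962 = 7826 m/s.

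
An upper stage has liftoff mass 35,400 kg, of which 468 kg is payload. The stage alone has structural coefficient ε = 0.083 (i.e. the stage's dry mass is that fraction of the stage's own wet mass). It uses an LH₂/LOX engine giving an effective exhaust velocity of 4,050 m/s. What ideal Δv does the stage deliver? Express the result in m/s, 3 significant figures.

Δv ≈ 9530 m/s

Stage wet mass = m₀ − payload = 35,400 − 468 = 34,932 kg.
Stage dry mass = ε × stage wet mass = 0.083 × 34,932 = 2,899.36 kg.
Burnout mass m_f = stage dry + payload = 2,899.36 + 468 = 3,367.36 kg.
Δv = v_e · ln(35,400/3,367.36) = 4050.0 × ln(10.51) = 4050.0 × 2.3526 ≈ 9528 m/s.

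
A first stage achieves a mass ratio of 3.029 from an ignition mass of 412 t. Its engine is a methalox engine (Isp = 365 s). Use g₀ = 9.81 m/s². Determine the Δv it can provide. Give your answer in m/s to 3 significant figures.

v_e = Isp · g₀ = 365 × 9.81 = 3580.7 m/s.
By the Tsiolkovsky rocket equation, Δv = v_e · ln(3.029) = 3580.7 × 1.1082 ≈ 3968.2 m/s.

Δv ≈ 3970 m/s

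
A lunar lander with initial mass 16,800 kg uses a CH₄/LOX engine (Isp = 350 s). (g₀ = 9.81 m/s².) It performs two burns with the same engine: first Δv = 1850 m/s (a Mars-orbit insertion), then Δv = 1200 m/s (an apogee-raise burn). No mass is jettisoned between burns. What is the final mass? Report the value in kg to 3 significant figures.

v_e = Isp · g₀ = 350 × 9.81 = 3433.5 m/s.
After the first burn: m = 16800 × exp(−1850/3433.5) = 16800 × 0.58344 = 9,801.79 kg.
After the second burn: m = 9,801.79 × exp(−1200/3433.5) = 9,801.79 × 0.70504 = 6,910.65 kg.

final mass ≈ 6910 kg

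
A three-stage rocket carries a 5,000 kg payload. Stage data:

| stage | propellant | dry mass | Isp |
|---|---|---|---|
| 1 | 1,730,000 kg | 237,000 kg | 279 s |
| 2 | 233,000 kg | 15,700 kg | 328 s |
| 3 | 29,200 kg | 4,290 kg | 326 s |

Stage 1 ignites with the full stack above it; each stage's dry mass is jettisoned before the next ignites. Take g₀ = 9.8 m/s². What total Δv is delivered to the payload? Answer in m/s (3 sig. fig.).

Δv ≈ 13900 m/s

Ignition mass of stage 1 = 1,730,000+237,000 + 233,000+15,700 + 29,200+4,290 + 5,000 = 2,254,190 kg.
Stage 1: m₀ = 2,254,190 kg, m_f = 2,254,190 − 1,730,000 = 524,190 kg; Δv = 279×9.8×ln(4.3) = 2734.2×1.4587 ≈ 3988 m/s.
Stage 2: m₀ = 287,190 kg, m_f = 287,190 − 233,000 = 54,190 kg; Δv = 328×9.8×ln(5.3) = 3214.4×1.6676 ≈ 5360 m/s.
Stage 3: m₀ = 38,490 kg, m_f = 38,490 − 29,200 = 9,290 kg; Δv = 326×9.8×ln(4.143) = 3194.8×1.4215 ≈ 4541 m/s.
Total Δv = 3988 + 5360 + 4541 = 13889 m/s.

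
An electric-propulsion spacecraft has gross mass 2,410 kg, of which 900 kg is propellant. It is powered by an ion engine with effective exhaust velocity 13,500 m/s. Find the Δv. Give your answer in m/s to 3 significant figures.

m_f = m₀ − m_prop = 2,410 − 900 = 1,510 kg.
By the Tsiolkovsky rocket equation, Δv = v_e · ln(m₀/m_f) = 13500.0 × ln(1.596) = 13500.0 × 0.4675 ≈ 6311.5 m/s.

Δv ≈ 6310 m/s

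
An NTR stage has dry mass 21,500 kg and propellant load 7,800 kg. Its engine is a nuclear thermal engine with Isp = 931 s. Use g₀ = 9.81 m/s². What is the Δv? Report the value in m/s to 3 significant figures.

Δv ≈ 2830 m/s

v_e = Isp · g₀ = 931 × 9.81 = 9133.1 m/s.
m₀ = m_dry + m_prop = 21,500 + 7,800 = 29,300 kg.
Using Δv = v_e ln(m₀/m_f): Δv = v_e · ln(m₀/m_f) = 9133.1 × ln(1.363) = 9133.1 × 0.3095 ≈ 2827.0 m/s.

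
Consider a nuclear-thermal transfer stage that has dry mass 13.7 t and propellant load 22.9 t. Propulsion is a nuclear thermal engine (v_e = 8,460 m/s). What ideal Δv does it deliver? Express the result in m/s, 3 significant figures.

Δv ≈ 8310 m/s

m₀ = m_dry + m_prop = 13.7 + 22.9 = 36.6 t.
Rocket equation: Δv = v_e · ln(m₀/m_f) = 8460.0 × ln(2.672) = 8460.0 × 0.9827 ≈ 8313.2 m/s.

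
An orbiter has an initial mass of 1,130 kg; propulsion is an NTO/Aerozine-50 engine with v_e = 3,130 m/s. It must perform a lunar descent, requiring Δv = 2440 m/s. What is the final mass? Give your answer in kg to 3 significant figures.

m₀/m_f = exp(Δv / v_e) = exp(2440 / 3130.0) = exp(0.7796) = 2.1805.
m_f = m₀ / 2.1805 = 1,130 / 2.1805 = 518.23 kg.

final mass ≈ 518 kg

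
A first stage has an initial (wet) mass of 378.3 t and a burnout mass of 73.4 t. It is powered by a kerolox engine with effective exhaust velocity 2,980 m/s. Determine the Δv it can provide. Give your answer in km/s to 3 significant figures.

Δv ≈ 4.89 km/s

Rocket equation: Δv = v_e · ln(m₀/m_f) = 2980.0 × ln(5.154) = 2980.0 × 1.6398 ≈ 4886.5 m/s.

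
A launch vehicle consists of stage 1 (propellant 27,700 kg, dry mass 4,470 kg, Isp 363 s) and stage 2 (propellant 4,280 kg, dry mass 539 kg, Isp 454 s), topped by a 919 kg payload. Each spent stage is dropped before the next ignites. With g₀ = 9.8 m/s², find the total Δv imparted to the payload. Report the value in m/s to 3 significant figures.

Δv ≈ 10800 m/s

Ignition mass of stage 1 = 27,700+4,470 + 4,280+539 + 919 = 37,908 kg.
Stage 1: m₀ = 37,908 kg, m_f = 37,908 − 27,700 = 10,208 kg; Δv = 363×9.8×ln(3.714) = 3557.4×1.3120 ≈ 4667 m/s.
Stage 2: m₀ = 5,738 kg, m_f = 5,738 − 4,280 = 1,458 kg; Δv = 454×9.8×ln(3.936) = 4449.2×1.3700 ≈ 6096 m/s.
Total Δv = 4667 + 6096 = 10763 m/s.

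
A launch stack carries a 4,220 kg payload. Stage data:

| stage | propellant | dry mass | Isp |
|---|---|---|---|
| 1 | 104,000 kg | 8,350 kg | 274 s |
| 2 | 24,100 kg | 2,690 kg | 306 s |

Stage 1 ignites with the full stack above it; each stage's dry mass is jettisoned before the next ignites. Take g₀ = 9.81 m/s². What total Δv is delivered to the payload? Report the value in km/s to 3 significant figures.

Ignition mass of stage 1 = 104,000+8,350 + 24,100+2,690 + 4,220 = 143,360 kg.
Stage 1: m₀ = 143,360 kg, m_f = 143,360 − 104,000 = 39,360 kg; Δv = 274×9.81×ln(3.642) = 2687.9×1.2926 ≈ 3474 m/s.
Stage 2: m₀ = 31,010 kg, m_f = 31,010 − 24,100 = 6,910 kg; Δv = 306×9.81×ln(4.488) = 3001.9×1.5013 ≈ 4507 m/s.
Total Δv = 3474 + 4507 = 7981 m/s.

Δv ≈ 7.98 km/s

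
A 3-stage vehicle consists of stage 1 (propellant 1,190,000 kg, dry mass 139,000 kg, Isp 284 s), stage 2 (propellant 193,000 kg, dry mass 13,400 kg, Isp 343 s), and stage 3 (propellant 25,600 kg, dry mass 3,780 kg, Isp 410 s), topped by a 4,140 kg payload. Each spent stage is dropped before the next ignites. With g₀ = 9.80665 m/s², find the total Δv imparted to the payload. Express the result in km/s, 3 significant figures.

Δv ≈ 15.2 km/s

Ignition mass of stage 1 = 1,190,000+139,000 + 193,000+13,400 + 25,600+3,780 + 4,140 = 1,568,920 kg.
Stage 1: m₀ = 1,568,920 kg, m_f = 1,568,920 − 1,190,000 = 378,920 kg; Δv = 284×9.80665×ln(4.141) = 2785.1×1.4208 ≈ 3957 m/s.
Stage 2: m₀ = 239,920 kg, m_f = 239,920 − 193,000 = 46,920 kg; Δv = 343×9.80665×ln(5.113) = 3363.7×1.6319 ≈ 5489 m/s.
Stage 3: m₀ = 33,520 kg, m_f = 33,520 − 25,600 = 7,920 kg; Δv = 410×9.80665×ln(4.232) = 4020.7×1.4428 ≈ 5801 m/s.
Total Δv = 3957 + 5489 + 5801 = 15247 m/s.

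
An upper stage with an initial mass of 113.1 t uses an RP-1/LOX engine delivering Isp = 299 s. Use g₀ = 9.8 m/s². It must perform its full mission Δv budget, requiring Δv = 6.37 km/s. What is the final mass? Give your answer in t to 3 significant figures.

v_e = Isp · g₀ = 299 × 9.8 = 2930.2 m/s.
By the Tsiolkovsky rocket equation, m₀/m_f = exp(Δv / v_e) = exp(6370 / 2930.2) = exp(2.1739) = 8.7926.
m_f = m₀ / 8.7926 = 113.1 / 8.7926 = 12.8631 t.

final mass ≈ 12.9 t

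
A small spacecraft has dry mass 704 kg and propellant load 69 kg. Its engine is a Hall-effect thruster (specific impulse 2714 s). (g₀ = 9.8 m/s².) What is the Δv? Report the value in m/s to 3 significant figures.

Δv ≈ 2490 m/s

v_e = Isp · g₀ = 2714 × 9.8 = 26597.2 m/s.
m₀ = m_dry + m_prop = 704 + 69 = 773 kg.
Δv = v_e · ln(m₀/m_f) = 26597.2 × ln(1.098) = 26597.2 × 0.0935 ≈ 2486.9 m/s.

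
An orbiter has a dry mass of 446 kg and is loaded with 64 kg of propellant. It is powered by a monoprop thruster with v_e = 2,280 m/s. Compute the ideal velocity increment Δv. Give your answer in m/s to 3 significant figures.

m₀ = m_dry + m_prop = 446 + 64 = 510 kg.
Rocket equation: Δv = v_e · ln(m₀/m_f) = 2280.0 × ln(1.143) = 2280.0 × 0.1341 ≈ 305.7 m/s.

Δv ≈ 306 m/s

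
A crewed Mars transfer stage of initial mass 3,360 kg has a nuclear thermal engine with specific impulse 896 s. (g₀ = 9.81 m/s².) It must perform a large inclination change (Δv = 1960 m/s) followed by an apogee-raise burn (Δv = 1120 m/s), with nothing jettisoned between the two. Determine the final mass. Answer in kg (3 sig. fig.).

v_e = Isp · g₀ = 896 × 9.81 = 8789.8 m/s.
After the first burn: m = 3360 × exp(−1960/8789.8) = 3360 × 0.80013 = 2,688.44 kg.
After the second burn: m = 2,688.44 × exp(−1120/8789.8) = 2,688.44 × 0.88036 = 2,366.8 kg.

final mass ≈ 2370 kg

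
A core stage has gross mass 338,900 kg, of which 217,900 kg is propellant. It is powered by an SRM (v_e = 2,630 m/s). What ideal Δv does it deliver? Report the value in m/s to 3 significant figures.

Δv ≈ 2710 m/s

m_f = m₀ − m_prop = 338,900 − 217,900 = 121,000 kg.
Rocket equation: Δv = v_e · ln(m₀/m_f) = 2630.0 × ln(2.801) = 2630.0 × 1.0299 ≈ 2708.7 m/s.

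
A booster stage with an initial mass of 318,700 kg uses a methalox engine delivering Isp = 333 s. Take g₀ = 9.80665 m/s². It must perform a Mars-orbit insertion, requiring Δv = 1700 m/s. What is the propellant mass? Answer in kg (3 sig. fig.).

propellant mass ≈ 129000 kg

v_e = Isp · g₀ = 333 × 9.80665 = 3265.6 m/s.
By the Tsiolkovsky rocket equation, m₀/m_f = exp(Δv / v_e) = exp(1700 / 3265.6) = exp(0.5206) = 1.6830.
m_f = 318,700 / 1.6830 = 189,364 kg, so propellant = m₀ − m_f = 318,700 − 189,364 = 129,336 kg.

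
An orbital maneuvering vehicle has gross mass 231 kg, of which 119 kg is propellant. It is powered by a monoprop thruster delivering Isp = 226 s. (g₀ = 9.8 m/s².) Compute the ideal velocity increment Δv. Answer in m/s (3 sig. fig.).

v_e = Isp · g₀ = 226 × 9.8 = 2214.8 m/s.
m_f = m₀ − m_prop = 231 − 119 = 112 kg.
Δv = v_e · ln(m₀/m_f) = 2214.8 × ln(2.062) = 2214.8 × 0.7239 ≈ 1603.3 m/s.

Δv ≈ 1600 m/s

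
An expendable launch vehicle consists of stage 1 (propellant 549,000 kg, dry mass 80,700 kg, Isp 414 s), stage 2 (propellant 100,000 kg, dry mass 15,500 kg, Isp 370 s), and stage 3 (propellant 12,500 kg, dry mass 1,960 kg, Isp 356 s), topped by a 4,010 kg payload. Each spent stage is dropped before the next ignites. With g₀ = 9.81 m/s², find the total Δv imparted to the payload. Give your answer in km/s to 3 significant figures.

Ignition mass of stage 1 = 549,000+80,700 + 100,000+15,500 + 12,500+1,960 + 4,010 = 763,670 kg.
Stage 1: m₀ = 763,670 kg, m_f = 763,670 − 549,000 = 214,670 kg; Δv = 414×9.81×ln(3.557) = 4061.3×1.2690 ≈ 5154 m/s.
Stage 2: m₀ = 133,970 kg, m_f = 133,970 − 100,000 = 33,970 kg; Δv = 370×9.81×ln(3.944) = 3629.7×1.3721 ≈ 4980 m/s.
Stage 3: m₀ = 18,470 kg, m_f = 18,470 − 12,500 = 5,970 kg; Δv = 356×9.81×ln(3.094) = 3492.4×1.1294 ≈ 3944 m/s.
Total Δv = 5154 + 4980 + 3944 = 14078 m/s.

Δv ≈ 14.1 km/s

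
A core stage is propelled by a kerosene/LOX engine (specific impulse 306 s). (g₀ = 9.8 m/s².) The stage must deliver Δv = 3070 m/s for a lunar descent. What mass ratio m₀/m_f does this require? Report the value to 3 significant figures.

v_e = Isp · g₀ = 306 × 9.8 = 2998.8 m/s.
Using Δv = v_e ln(m₀/m_f): m₀/m_f = exp(Δv / v_e) = exp(3070 / 2998.8) = exp(1.0237) = 2.7836.

mass ratio ≈ 2.78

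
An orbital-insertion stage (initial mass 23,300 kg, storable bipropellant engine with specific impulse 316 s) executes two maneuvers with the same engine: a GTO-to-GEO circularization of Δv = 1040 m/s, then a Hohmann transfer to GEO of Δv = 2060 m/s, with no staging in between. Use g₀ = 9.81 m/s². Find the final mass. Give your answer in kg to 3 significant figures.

final mass ≈ 8570 kg

v_e = Isp · g₀ = 316 × 9.81 = 3100.0 m/s.
After the first burn: m = 23300 × exp(−1040/3100.0) = 23300 × 0.71499 = 16,659.3 kg.
After the second burn: m = 16,659.3 × exp(−2060/3100.0) = 16,659.3 × 0.51452 = 8,571.54 kg.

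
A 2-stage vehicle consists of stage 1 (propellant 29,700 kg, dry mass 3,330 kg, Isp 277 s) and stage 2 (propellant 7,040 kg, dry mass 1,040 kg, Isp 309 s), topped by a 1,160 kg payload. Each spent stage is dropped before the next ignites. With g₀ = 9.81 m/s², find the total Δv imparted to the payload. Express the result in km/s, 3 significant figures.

Δv ≈ 7.65 km/s

Ignition mass of stage 1 = 29,700+3,330 + 7,040+1,040 + 1,160 = 42,270 kg.
Stage 1: m₀ = 42,270 kg, m_f = 42,270 − 29,700 = 12,570 kg; Δv = 277×9.81×ln(3.363) = 2717.4×1.2128 ≈ 3296 m/s.
Stage 2: m₀ = 9,240 kg, m_f = 9,240 − 7,040 = 2,200 kg; Δv = 309×9.81×ln(4.2) = 3031.3×1.4351 ≈ 4350 m/s.
Total Δv = 3296 + 4350 = 7646 m/s.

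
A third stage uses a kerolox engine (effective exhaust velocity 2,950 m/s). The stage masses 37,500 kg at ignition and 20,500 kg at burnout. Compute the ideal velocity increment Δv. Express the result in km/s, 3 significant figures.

By the Tsiolkovsky rocket equation, Δv = v_e · ln(m₀/m_f) = 2950.0 × ln(1.829) = 2950.0 × 0.6039 ≈ 1781.6 m/s.

Δv ≈ 1.78 km/s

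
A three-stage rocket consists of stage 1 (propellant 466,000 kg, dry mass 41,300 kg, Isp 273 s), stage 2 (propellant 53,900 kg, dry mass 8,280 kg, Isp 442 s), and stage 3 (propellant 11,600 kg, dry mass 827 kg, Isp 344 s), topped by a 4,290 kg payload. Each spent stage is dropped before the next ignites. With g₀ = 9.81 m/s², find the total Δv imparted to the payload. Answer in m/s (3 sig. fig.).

Ignition mass of stage 1 = 466,000+41,300 + 53,900+8,280 + 11,600+827 + 4,290 = 586,197 kg.
Stage 1: m₀ = 586,197 kg, m_f = 586,197 − 466,000 = 120,197 kg; Δv = 273×9.81×ln(4.877) = 2678.1×1.5845 ≈ 4244 m/s.
Stage 2: m₀ = 78,897 kg, m_f = 78,897 − 53,900 = 24,997 kg; Δv = 442×9.81×ln(3.156) = 4336.0×1.1494 ≈ 4984 m/s.
Stage 3: m₀ = 16,717 kg, m_f = 16,717 − 11,600 = 5,117 kg; Δv = 344×9.81×ln(3.267) = 3374.6×1.1839 ≈ 3995 m/s.
Total Δv = 4244 + 4984 + 3995 = 13223 m/s.

Δv ≈ 13200 m/s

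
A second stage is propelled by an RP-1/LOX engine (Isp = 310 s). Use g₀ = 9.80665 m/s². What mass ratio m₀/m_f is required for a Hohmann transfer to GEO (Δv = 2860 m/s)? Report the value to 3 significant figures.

v_e = Isp · g₀ = 310 × 9.80665 = 3040.1 m/s.
m₀/m_f = exp(Δv / v_e) = exp(2860 / 3040.1) = exp(0.9408) = 2.5620.

mass ratio ≈ 2.56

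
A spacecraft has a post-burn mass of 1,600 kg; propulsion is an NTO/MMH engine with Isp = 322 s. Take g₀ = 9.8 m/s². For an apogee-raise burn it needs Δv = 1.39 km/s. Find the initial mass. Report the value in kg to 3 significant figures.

initial mass ≈ 2490 kg

v_e = Isp · g₀ = 322 × 9.8 = 3155.6 m/s.
m₀/m_f = exp(Δv / v_e) = exp(1390 / 3155.6) = exp(0.4405) = 1.5535.
m₀ = m_f × 1.5535 = 1,600 × 1.5535 = 2,485.6 kg.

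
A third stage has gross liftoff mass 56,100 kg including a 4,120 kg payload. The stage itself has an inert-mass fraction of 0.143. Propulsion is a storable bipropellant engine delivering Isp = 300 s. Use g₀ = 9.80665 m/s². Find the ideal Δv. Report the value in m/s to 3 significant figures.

Δv ≈ 4650 m/s

Stage wet mass = m₀ − payload = 56,100 − 4,120 = 51,980 kg.
Stage dry mass = ε × stage wet mass = 0.143 × 51,980 = 7,433.14 kg.
Burnout mass m_f = stage dry + payload = 7,433.14 + 4,120 = 11,553.14 kg.
v_e = Isp · g₀ = 300 × 9.80665 = 2942.0 m/s.
Δv = v_e · ln(56,100/11,553.14) = 2942.0 × ln(4.856) = 2942.0 × 1.5802 ≈ 4649 m/s.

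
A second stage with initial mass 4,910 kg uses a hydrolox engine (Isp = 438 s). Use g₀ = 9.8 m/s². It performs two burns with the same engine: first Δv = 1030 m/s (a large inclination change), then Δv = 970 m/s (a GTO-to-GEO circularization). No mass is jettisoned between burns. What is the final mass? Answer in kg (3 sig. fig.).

final mass ≈ 3080 kg

v_e = Isp · g₀ = 438 × 9.8 = 4292.4 m/s.
After the first burn: m = 4910 × exp(−1030/4292.4) = 4910 × 0.78666 = 3,862.5 kg.
After the second burn: m = 3,862.5 × exp(−970/4292.4) = 3,862.5 × 0.79773 = 3,081.23 kg.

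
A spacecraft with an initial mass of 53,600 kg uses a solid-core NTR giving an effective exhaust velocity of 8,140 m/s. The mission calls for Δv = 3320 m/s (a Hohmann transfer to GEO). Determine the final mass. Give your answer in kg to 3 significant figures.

final mass ≈ 35600 kg

Using Δv = v_e ln(m₀/m_f): m₀/m_f = exp(Δv / v_e) = exp(3320 / 8140.0) = exp(0.4079) = 1.5036.
m_f = m₀ / 1.5036 = 53,600 / 1.5036 = 35,647.8 kg.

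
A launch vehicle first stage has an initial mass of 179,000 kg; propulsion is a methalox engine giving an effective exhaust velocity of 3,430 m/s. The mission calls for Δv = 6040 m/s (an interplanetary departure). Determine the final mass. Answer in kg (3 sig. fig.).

final mass ≈ 30800 kg

m₀/m_f = exp(Δv / v_e) = exp(6040 / 3430.0) = exp(1.7609) = 5.8179.
m_f = m₀ / 5.8179 = 179,000 / 5.8179 = 30,767.1 kg.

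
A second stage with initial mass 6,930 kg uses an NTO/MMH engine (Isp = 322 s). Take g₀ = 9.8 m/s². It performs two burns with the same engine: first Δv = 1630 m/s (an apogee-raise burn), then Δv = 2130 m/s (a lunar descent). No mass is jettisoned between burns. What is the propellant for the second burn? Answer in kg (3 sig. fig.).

propellant for the second burn ≈ 2030 kg

v_e = Isp · g₀ = 322 × 9.8 = 3155.6 m/s.
After the first burn: m = 6930 × exp(−1630/3155.6) = 6930 × 0.59658 = 4,134.3 kg.
After the second burn: m = 4,134.3 × exp(−2130/3155.6) = 4,134.3 × 0.50916 = 2,105.02 kg.
Second-burn propellant = 4,134.3 − 2,105.02 = 2,029.28 kg.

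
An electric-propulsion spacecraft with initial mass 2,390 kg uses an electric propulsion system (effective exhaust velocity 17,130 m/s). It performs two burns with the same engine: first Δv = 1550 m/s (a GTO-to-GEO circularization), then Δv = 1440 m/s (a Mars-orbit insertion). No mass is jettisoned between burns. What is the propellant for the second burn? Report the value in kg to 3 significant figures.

propellant for the second burn ≈ 176 kg

After the first burn: m = 2390 × exp(−1550/17130.0) = 2390 × 0.91349 = 2,183.24 kg.
After the second burn: m = 2,183.24 × exp(−1440/17130.0) = 2,183.24 × 0.91937 = 2,007.21 kg.
Second-burn propellant = 2,183.24 − 2,007.21 = 176.03 kg.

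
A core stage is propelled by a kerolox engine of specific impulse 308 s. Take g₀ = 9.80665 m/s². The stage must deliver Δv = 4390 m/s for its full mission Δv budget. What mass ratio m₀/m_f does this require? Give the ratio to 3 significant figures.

v_e = Isp · g₀ = 308 × 9.80665 = 3020.4 m/s.
From the ideal rocket equation, m₀/m_f = exp(Δv / v_e) = exp(4390 / 3020.4) = exp(1.4534) = 4.2777.

mass ratio ≈ 4.28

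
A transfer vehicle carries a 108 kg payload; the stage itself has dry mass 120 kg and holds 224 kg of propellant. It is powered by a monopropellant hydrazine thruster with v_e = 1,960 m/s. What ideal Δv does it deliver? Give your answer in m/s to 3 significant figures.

Δv ≈ 1340 m/s

m₀ = payload + dry + propellant = 108 + 120 + 224 = 452 kg.
m_f = payload + dry = 108 + 120 = 228 kg.
Δv = v_e · ln(m₀/m_f) = 1960.0 × ln(1.982) = 1960.0 × 0.6843 ≈ 1341.3 m/s.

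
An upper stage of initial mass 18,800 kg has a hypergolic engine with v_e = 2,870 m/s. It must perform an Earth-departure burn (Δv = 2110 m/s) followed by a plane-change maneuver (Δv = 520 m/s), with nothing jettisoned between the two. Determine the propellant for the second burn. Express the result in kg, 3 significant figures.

After the first burn: m = 18800 × exp(−2110/2870.0) = 18800 × 0.47941 = 9,012.91 kg.
After the second burn: m = 9,012.91 × exp(−520/2870.0) = 9,012.91 × 0.83428 = 7,519.29 kg.
Second-burn propellant = 9,012.91 − 7,519.29 = 1,493.62 kg.

propellant for the second burn ≈ 1490 kg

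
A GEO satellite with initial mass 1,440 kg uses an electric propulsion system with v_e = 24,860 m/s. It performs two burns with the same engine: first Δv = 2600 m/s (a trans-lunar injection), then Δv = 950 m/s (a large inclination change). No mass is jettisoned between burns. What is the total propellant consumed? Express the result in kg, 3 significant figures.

After the first burn: m = 1440 × exp(−2600/24860.0) = 1440 × 0.90070 = 1,297.01 kg.
After the second burn: m = 1,297.01 × exp(−950/24860.0) = 1,297.01 × 0.96251 = 1,248.39 kg.
Total propellant = m₀ − m_final = 1440 − 1,248.39 = 191.61 kg.

total propellant consumed ≈ 192 kg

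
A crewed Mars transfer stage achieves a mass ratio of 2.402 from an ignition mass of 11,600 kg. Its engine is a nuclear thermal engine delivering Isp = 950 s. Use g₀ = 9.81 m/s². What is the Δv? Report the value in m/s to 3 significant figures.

v_e = Isp · g₀ = 950 × 9.81 = 9319.5 m/s.
By the Tsiolkovsky rocket equation, Δv = v_e · ln(2.402) = 9319.5 × 0.8763 ≈ 8166.7 m/s.

Δv ≈ 8170 m/s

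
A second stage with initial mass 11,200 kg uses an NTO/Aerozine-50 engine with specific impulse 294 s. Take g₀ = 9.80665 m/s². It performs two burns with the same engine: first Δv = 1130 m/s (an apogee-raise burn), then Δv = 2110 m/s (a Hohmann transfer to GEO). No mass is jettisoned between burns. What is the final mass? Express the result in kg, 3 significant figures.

v_e = Isp · g₀ = 294 × 9.80665 = 2883.2 m/s.
After the first burn: m = 11200 × exp(−1130/2883.2) = 11200 × 0.67575 = 7,568.4 kg.
After the second burn: m = 7,568.4 × exp(−2110/2883.2) = 7,568.4 × 0.48102 = 3,640.55 kg.

final mass ≈ 3640 kg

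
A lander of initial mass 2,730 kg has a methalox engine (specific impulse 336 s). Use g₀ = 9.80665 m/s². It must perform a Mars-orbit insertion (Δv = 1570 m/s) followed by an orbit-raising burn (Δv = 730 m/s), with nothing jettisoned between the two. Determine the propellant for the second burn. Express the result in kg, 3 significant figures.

propellant for the second burn ≈ 337 kg

v_e = Isp · g₀ = 336 × 9.80665 = 3295.0 m/s.
After the first burn: m = 2730 × exp(−1570/3295.0) = 2730 × 0.62097 = 1,695.25 kg.
After the second burn: m = 1,695.25 × exp(−730/3295.0) = 1,695.25 × 0.80128 = 1,358.37 kg.
Second-burn propellant = 1,695.25 − 1,358.37 = 336.88 kg.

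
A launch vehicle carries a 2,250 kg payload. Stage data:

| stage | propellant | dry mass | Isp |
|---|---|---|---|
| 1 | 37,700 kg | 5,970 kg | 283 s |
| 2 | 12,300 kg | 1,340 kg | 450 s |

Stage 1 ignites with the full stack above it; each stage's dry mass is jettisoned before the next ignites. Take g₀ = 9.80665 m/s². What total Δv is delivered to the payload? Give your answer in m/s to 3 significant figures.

Δv ≈ 9350 m/s

Ignition mass of stage 1 = 37,700+5,970 + 12,300+1,340 + 2,250 = 59,560 kg.
Stage 1: m₀ = 59,560 kg, m_f = 59,560 − 37,700 = 21,860 kg; Δv = 283×9.80665×ln(2.725) = 2775.3×1.0023 ≈ 2782 m/s.
Stage 2: m₀ = 15,890 kg, m_f = 15,890 − 12,300 = 3,590 kg; Δv = 450×9.80665×ln(4.426) = 4413.0×1.4875 ≈ 6564 m/s.
Total Δv = 2782 + 6564 = 9346 m/s.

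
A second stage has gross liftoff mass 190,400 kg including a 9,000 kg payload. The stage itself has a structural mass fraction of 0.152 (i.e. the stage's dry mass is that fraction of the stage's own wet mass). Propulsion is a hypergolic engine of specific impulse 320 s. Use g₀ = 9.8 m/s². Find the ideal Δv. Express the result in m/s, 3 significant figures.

Stage wet mass = m₀ − payload = 190,400 − 9,000 = 181,400 kg.
Stage dry mass = ε × stage wet mass = 0.152 × 181,400 = 27,572.8 kg.
Burnout mass m_f = stage dry + payload = 27,572.8 + 9,000 = 36,572.8 kg.
v_e = Isp · g₀ = 320 × 9.8 = 3136.0 m/s.
By the Tsiolkovsky rocket equation, Δv = v_e · ln(190,400/36,572.8) = 3136.0 × ln(5.206) = 3136.0 × 1.6498 ≈ 5174 m/s.

Δv ≈ 5170 m/s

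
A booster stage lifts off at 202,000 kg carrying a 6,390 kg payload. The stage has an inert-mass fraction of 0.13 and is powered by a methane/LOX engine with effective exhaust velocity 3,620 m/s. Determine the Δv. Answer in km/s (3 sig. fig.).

Δv ≈ 6.69 km/s

Stage wet mass = m₀ − payload = 202,000 − 6,390 = 195,610 kg.
Stage dry mass = ε × stage wet mass = 0.13 × 195,610 = 25,429.3 kg.
Burnout mass m_f = stage dry + payload = 25,429.3 + 6,390 = 31,819.3 kg.
From the ideal rocket equation, Δv = v_e · ln(202,000/31,819.3) = 3620.0 × ln(6.348) = 3620.0 × 1.8482 ≈ 6690 m/s.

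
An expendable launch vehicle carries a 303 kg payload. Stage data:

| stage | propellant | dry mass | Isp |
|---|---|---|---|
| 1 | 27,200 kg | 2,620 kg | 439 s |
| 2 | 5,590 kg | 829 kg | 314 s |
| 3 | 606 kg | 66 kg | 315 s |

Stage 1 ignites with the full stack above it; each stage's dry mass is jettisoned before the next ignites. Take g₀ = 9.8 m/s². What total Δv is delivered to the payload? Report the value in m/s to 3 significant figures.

Δv ≈ 13000 m/s

Ignition mass of stage 1 = 27,200+2,620 + 5,590+829 + 606+66 + 303 = 37,214 kg.
Stage 1: m₀ = 37,214 kg, m_f = 37,214 − 27,200 = 10,014 kg; Δv = 439×9.8×ln(3.716) = 4302.2×1.3127 ≈ 5648 m/s.
Stage 2: m₀ = 7,394 kg, m_f = 7,394 − 5,590 = 1,804 kg; Δv = 314×9.8×ln(4.099) = 3077.2×1.4107 ≈ 4341 m/s.
Stage 3: m₀ = 975 kg, m_f = 975 − 606 = 369 kg; Δv = 315×9.8×ln(2.642) = 3087.0×0.9716 ≈ 2999 m/s.
Total Δv = 5648 + 4341 + 2999 = 12988 m/s.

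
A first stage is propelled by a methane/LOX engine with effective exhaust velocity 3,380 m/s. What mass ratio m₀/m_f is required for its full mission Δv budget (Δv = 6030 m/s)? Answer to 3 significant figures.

mass ratio ≈ 5.95

By the Tsiolkovsky rocket equation, m₀/m_f = exp(Δv / v_e) = exp(6030 / 3380.0) = exp(1.7840) = 5.9538.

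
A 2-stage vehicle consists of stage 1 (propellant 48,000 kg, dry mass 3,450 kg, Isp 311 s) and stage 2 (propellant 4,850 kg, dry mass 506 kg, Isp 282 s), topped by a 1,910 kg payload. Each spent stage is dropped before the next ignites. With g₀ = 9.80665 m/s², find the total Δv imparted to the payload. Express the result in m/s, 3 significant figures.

Ignition mass of stage 1 = 48,000+3,450 + 4,850+506 + 1,910 = 58,716 kg.
Stage 1: m₀ = 58,716 kg, m_f = 58,716 − 48,000 = 10,716 kg; Δv = 311×9.80665×ln(5.479) = 3049.9×1.7010 ≈ 5188 m/s.
Stage 2: m₀ = 7,266 kg, m_f = 7,266 − 4,850 = 2,416 kg; Δv = 282×9.80665×ln(3.007) = 2765.5×1.1011 ≈ 3045 m/s.
Total Δv = 5188 + 3045 = 8233 m/s.

Δv ≈ 8230 m/s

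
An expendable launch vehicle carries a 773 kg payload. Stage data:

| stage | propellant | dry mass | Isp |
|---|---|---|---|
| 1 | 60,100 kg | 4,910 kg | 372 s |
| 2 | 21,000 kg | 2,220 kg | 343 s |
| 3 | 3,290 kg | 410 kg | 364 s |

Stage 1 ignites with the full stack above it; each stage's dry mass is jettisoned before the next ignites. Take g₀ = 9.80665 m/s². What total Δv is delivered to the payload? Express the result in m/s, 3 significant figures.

Ignition mass of stage 1 = 60,100+4,910 + 21,000+2,220 + 3,290+410 + 773 = 92,703 kg.
Stage 1: m₀ = 92,703 kg, m_f = 92,703 − 60,100 = 32,603 kg; Δv = 372×9.80665×ln(2.843) = 3648.1×1.0450 ≈ 3812 m/s.
Stage 2: m₀ = 27,693 kg, m_f = 27,693 − 21,000 = 6,693 kg; Δv = 343×9.80665×ln(4.138) = 3363.7×1.4201 ≈ 4777 m/s.
Stage 3: m₀ = 4,473 kg, m_f = 4,473 − 3,290 = 1,183 kg; Δv = 364×9.80665×ln(3.781) = 3569.6×1.3300 ≈ 4748 m/s.
Total Δv = 3812 + 4777 + 4748 = 13337 m/s.

Δv ≈ 13300 m/s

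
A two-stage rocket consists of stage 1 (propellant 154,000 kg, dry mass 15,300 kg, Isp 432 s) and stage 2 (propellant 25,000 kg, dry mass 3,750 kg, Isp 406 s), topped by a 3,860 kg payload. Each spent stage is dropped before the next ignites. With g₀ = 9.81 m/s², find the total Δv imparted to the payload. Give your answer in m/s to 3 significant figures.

Δv ≈ 11900 m/s

Ignition mass of stage 1 = 154,000+15,300 + 25,000+3,750 + 3,860 = 201,910 kg.
Stage 1: m₀ = 201,910 kg, m_f = 201,910 − 154,000 = 47,910 kg; Δv = 432×9.81×ln(4.214) = 4237.9×1.4385 ≈ 6096 m/s.
Stage 2: m₀ = 32,610 kg, m_f = 32,610 − 25,000 = 7,610 kg; Δv = 406×9.81×ln(4.285) = 3982.9×1.4552 ≈ 5796 m/s.
Total Δv = 6096 + 5796 = 11892 m/s.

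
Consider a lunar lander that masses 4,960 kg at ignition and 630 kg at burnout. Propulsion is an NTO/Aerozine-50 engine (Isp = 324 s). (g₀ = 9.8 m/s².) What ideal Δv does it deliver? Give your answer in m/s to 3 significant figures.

v_e = Isp · g₀ = 324 × 9.8 = 3175.2 m/s.
Δv = v_e · ln(m₀/m_f) = 3175.2 × ln(7.873) = 3175.2 × 2.0634 ≈ 6551.8 m/s.

Δv ≈ 6550 m/s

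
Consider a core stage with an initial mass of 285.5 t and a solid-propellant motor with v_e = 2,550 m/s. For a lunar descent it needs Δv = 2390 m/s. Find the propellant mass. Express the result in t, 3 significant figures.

propellant mass ≈ 174 t

From the ideal rocket equation, m₀/m_f = exp(Δv / v_e) = exp(2390 / 2550.0) = exp(0.9373) = 2.5530.
m_f = 285.5 / 2.5530 = 111.829 t, so propellant = m₀ − m_f = 285.5 − 111.829 = 173.671 t.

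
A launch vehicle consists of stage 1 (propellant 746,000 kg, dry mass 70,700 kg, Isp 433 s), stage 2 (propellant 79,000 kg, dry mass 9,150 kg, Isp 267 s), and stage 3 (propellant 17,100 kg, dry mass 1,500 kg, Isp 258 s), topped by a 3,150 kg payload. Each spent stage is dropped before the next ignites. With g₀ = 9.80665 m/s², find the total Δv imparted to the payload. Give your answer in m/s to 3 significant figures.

Ignition mass of stage 1 = 746,000+70,700 + 79,000+9,150 + 17,100+1,500 + 3,150 = 926,600 kg.
Stage 1: m₀ = 926,600 kg, m_f = 926,600 − 746,000 = 180,600 kg; Δv = 433×9.80665×ln(5.131) = 4246.3×1.6352 ≈ 6944 m/s.
Stage 2: m₀ = 109,900 kg, m_f = 109,900 − 79,000 = 30,900 kg; Δv = 267×9.80665×ln(3.557) = 2618.4×1.2688 ≈ 3322 m/s.
Stage 3: m₀ = 21,750 kg, m_f = 21,750 − 17,100 = 4,650 kg; Δv = 258×9.80665×ln(4.677) = 2530.1×1.5427 ≈ 3903 m/s.
Total Δv = 6944 + 3322 + 3903 = 14169 m/s.

Δv ≈ 14200 m/s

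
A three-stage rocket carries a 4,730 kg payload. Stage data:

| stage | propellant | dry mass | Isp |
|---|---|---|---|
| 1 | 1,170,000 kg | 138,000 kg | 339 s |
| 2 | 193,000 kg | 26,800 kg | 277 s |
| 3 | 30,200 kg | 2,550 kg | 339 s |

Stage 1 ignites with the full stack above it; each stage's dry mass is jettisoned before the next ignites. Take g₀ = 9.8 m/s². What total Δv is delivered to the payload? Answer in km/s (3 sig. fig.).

Ignition mass of stage 1 = 1,170,000+138,000 + 193,000+26,800 + 30,200+2,550 + 4,730 = 1,565,280 kg.
Stage 1: m₀ = 1,565,280 kg, m_f = 1,565,280 − 1,170,000 = 395,280 kg; Δv = 339×9.8×ln(3.96) = 3322.2×1.3762 ≈ 4572 m/s.
Stage 2: m₀ = 257,280 kg, m_f = 257,280 − 193,000 = 64,280 kg; Δv = 277×9.8×ln(4.002) = 2714.6×1.3869 ≈ 3765 m/s.
Stage 3: m₀ = 37,480 kg, m_f = 37,480 − 30,200 = 7,280 kg; Δv = 339×9.8×ln(5.148) = 3322.2×1.6387 ≈ 5444 m/s.
Total Δv = 4572 + 3765 + 5444 = 13781 m/s.

Δv ≈ 13.8 km/s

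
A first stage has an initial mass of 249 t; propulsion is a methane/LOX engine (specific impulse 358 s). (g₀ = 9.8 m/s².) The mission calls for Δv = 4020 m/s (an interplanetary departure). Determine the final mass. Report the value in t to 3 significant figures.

v_e = Isp · g₀ = 358 × 9.8 = 3508.4 m/s.
By the Tsiolkovsky rocket equation, m₀/m_f = exp(Δv / v_e) = exp(4020 / 3508.4) = exp(1.1458) = 3.1450.
m_f = m₀ / 3.1450 = 249 / 3.1450 = 79.1733 t.

final mass ≈ 79.2 t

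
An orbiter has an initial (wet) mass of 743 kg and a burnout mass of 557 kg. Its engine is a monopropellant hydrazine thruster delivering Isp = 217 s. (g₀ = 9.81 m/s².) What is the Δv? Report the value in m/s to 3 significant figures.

v_e = Isp · g₀ = 217 × 9.81 = 2128.8 m/s.
Rocket equation: Δv = v_e · ln(m₀/m_f) = 2128.8 × ln(1.334) = 2128.8 × 0.2881 ≈ 613.4 m/s.

Δv ≈ 613 m/s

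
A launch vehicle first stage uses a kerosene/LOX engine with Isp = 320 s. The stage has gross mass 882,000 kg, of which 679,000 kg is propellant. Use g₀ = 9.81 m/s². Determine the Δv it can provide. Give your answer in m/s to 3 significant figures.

Δv ≈ 4610 m/s

v_e = Isp · g₀ = 320 × 9.81 = 3139.2 m/s.
m_f = m₀ − m_prop = 882,000 − 679,000 = 203,000 kg.
Δv = v_e · ln(m₀/m_f) = 3139.2 × ln(4.345) = 3139.2 × 1.4690 ≈ 4611.4 m/s.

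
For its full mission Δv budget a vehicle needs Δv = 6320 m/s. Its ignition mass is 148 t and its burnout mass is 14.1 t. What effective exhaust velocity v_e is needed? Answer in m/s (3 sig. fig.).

ln(m₀/m_f) = ln(148000/14100) = ln(10.5) = 2.3510.
Using Δv = v_e ln(m₀/m_f): v_e = Δv / ln(m₀/m_f) = 6320 / 2.3510 = 2688.2 m/s.

v_e ≈ 2690 m/s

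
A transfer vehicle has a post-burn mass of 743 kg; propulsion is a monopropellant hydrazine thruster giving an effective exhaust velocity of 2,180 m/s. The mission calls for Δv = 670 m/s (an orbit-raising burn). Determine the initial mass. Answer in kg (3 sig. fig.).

By the Tsiolkovsky rocket equation, m₀/m_f = exp(Δv / v_e) = exp(670 / 2180.0) = exp(0.3073) = 1.3598.
m₀ = m_f × 1.3598 = 743 × 1.3598 = 1,010.33 kg.

initial mass ≈ 1010 kg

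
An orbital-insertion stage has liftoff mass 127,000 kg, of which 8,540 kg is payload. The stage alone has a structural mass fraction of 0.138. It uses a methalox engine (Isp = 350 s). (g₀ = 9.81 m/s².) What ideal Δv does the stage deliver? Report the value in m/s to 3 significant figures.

Δv ≈ 5600 m/s

Stage wet mass = m₀ − payload = 127,000 − 8,540 = 118,460 kg.
Stage dry mass = ε × stage wet mass = 0.138 × 118,460 = 16,347.5 kg.
Burnout mass m_f = stage dry + payload = 16,347.5 + 8,540 = 24,887.5 kg.
v_e = Isp · g₀ = 350 × 9.81 = 3433.5 m/s.
From the ideal rocket equation, Δv = v_e · ln(127,000/24,887.5) = 3433.5 × ln(5.103) = 3433.5 × 1.6298 ≈ 5596 m/s.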